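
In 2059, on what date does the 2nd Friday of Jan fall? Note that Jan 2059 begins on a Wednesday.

Jan 2059 begins on a Wednesday, so the first Friday is Jan 3 (2 days later).
The 2nd Friday is 1 weeks later: 3 + 7 = 10.

Jan 10, 2059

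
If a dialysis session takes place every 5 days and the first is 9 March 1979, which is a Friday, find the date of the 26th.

The 26th occurrence is 25 intervals after the first: 25 × 5 = 125 days after 9 March 1979.
March has 31 days — 22 days to the end of March leaves 103.
April has 30 days (73 left).
May has 31 days (42 left).
June has 30 days (12 left).
12 days into July → 12 July 1979.

12 July 1979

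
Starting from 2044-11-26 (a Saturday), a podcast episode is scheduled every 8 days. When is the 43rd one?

2045-10-28

The 43rd occurrence is 42 intervals after the first: 42 × 8 = 336 days after 2044-11-26.
November has 30 days — 4 days to the end of November leaves 332.
December has 31 days (301 left).
January has 31 days (270 left).
February has 28 days (242 left).
March has 31 days (211 left).
April has 30 days (181 left).
May has 31 days (150 left).
June has 30 days (120 left).
July has 31 days (89 left).
August has 31 days (58 left).
September has 30 days (28 left).
28 days into October → 2045-10-28.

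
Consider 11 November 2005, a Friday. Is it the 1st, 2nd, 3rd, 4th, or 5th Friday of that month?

2nd

Day 11 falls in week ⌈11/7⌉ of the month.
Days 1–7 hold the 1st Friday, 8–14 the 2nd, 15–21 the 3rd, 22–28 the 4th, 29–31 the 5th.
11 is in the range for the 2nd.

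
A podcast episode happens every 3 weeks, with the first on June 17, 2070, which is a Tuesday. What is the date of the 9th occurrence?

The 9th occurrence is 8 intervals after the first: 8 × 21 = 168 days after June 17, 2070.
June has 30 days — 13 days to the end of June leaves 155.
July has 31 days (124 left).
August has 31 days (93 left).
September has 30 days (63 left).
October has 31 days (32 left).
November has 30 days (2 left).
2 days into December → December 2, 2070.

December 2, 2070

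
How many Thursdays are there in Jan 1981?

5

Jan 1, 1981 is a Thursday; the first Thursday on or after it is Jan 1, 1981.
From Jan 1, 1981 to Jan 31, 1981 is 31 − 1 = 30 days.
30 ÷ 7 = 4 full weeks with remainder 2, so 4 more Thursdays after the first → 5.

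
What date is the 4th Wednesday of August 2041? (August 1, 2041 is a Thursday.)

August 2041 begins on a Thursday, so the first Wednesday is August 7 (6 days later).
The 4th Wednesday is 3 weeks later: 7 + 21 = 28.

August 28, 2041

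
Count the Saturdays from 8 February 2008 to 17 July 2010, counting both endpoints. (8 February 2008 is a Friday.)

128

8 February 2008 is a Friday; the first Saturday on or after it is 9 February 2008 (1 day later).
From 9 February 2008 to 17 July 2010: 326 + 365 + 198 = 889 days (rest of 2008, 2009, to 17 July 2010 in 2010).
889 ÷ 7 = 127 full weeks with remainder 0, so 127 more Saturdays after the first → 128.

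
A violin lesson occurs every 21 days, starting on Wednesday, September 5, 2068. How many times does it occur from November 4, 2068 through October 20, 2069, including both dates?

Occurrences land 21·i days after September 5, 2068 for i = 0, 1, 2, …
November 4, 2068 is 60 days after the start; 60 ÷ 21 = 2 remainder 18; since the remainder is 18, round up to i = 3. First occurrence in the window: #4 on November 7, 2068 (3×21 = 63 days in).
October 20, 2069 is 410 days after the start; 410 ÷ 21 = 19 remainder 11. Last occurrence in the window: #20 on October 9, 2069.
Occurrences #4 through #20: 17 in total.

17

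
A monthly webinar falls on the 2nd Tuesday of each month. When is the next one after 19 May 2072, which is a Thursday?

May 2072 starts on a Sunday; its first Tuesday is the 3rd, so the 2nd Tuesday is the 10th — 10 May 2072.
That is not after 19 May 2072, so look at June 2072.
June 2072 starts on a Wednesday; its first Tuesday is the 7th, so the 2nd Tuesday is the 14th — 14 June 2072.

14 June 2072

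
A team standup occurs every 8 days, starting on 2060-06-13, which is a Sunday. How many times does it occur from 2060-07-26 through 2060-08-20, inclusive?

Occurrences land 8·i days after 2060-06-13 for i = 0, 1, 2, …
2060-07-26 is 43 days after the start; 43 ÷ 8 = 5 remainder 3; since the remainder is 3, round up to i = 6. First occurrence in the window: #7 on 2060-07-31 (6×8 = 48 days in).
2060-08-20 is 68 days after the start; 68 ÷ 8 = 8 remainder 4. Last occurrence in the window: #9 on 2060-08-16.
Occurrences #7 through #9: 3 in total.

3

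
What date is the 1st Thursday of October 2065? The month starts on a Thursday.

2065-10-01

October 2065 begins on a Thursday, so the first Thursday is October 1.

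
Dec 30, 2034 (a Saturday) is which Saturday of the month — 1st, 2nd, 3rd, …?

Day 30 falls in week ⌈30/7⌉ of the month.
Days 1–7 hold the 1st Saturday, 8–14 the 2nd, 15–21 the 3rd, 22–28 the 4th, 29–31 the 5th.
30 is in the range for the 5th.

5th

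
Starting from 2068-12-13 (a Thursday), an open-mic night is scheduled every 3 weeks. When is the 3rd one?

2069-01-24

The 3rd occurrence is 2 intervals after the first: 2 × 21 = 42 days after 2068-12-13.
December has 31 days — 18 days to the end of December leaves 24.
24 days into January → 2069-01-24.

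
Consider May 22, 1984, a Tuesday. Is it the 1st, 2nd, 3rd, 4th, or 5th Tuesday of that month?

4th

Day 22 falls in week ⌈22/7⌉ of the month.
Days 1–7 hold the 1st Tuesday, 8–14 the 2nd, 15–21 the 3rd, 22–28 the 4th, 29–31 the 5th.
22 is in the range for the 4th.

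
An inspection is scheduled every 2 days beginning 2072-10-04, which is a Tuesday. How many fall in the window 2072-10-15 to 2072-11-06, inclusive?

11

Occurrences land 2·i days after 2072-10-04 for i = 0, 1, 2, …
2072-10-15 is 11 days after the start; 11 ÷ 2 = 5 remainder 1; since the remainder is 1, round up to i = 6. First occurrence in the window: #7 on 2072-10-16 (6×2 = 12 days in).
2072-11-06 is 33 days after the start; 33 ÷ 2 = 16 remainder 1. Last occurrence in the window: #17 on 2072-11-05.
Occurrences #7 through #17: 11 in total.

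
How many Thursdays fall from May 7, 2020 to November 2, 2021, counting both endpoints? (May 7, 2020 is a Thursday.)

78

May 7, 2020 is a Thursday; the first Thursday on or after it is May 7, 2020.
From May 7, 2020 to November 2, 2021: 238 + 306 = 544 days (rest of 2020, to November 2, 2021 in 2021).
544 ÷ 7 = 77 full weeks with remainder 5, so 77 more Thursdays after the first → 78.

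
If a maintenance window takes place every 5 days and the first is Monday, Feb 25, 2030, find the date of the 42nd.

The 42nd occurrence is 41 intervals after the first: 41 × 5 = 205 days after Feb 25, 2030.
Feb has 28 days — 3 days to the end of Feb leaves 202.
Mar has 31 days (171 left).
Apr has 30 days (141 left).
May has 31 days (110 left).
Jun has 30 days (80 left).
Jul has 31 days (49 left).
Aug has 31 days (18 left).
18 days into Sep → Sep 18, 2030.

Sep 18, 2030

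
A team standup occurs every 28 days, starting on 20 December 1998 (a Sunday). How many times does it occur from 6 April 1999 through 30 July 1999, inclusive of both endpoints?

Occurrences land 28·i days after 20 December 1998 for i = 0, 1, 2, …
6 April 1999 is 107 days after the start; 107 ÷ 28 = 3 remainder 23; since the remainder is 23, round up to i = 4. First occurrence in the window: #5 on 11 April 1999 (4×28 = 112 days in).
30 July 1999 is 222 days after the start; 222 ÷ 28 = 7 remainder 26. Last occurrence in the window: #8 on 4 July 1999.
Occurrences #5 through #8: 4 in total.

4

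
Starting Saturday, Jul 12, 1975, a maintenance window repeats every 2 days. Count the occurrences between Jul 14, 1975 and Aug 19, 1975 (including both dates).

19

Occurrences land 2·i days after Jul 12, 1975 for i = 0, 1, 2, …
Jul 14, 1975 is 2 days after the start; 2 ÷ 2 = 1 remainder 0. First occurrence in the window: #2 on Jul 14, 1975 (1×2 = 2 days in).
Aug 19, 1975 is 38 days after the start; 38 ÷ 2 = 19 remainder 0. Last occurrence in the window: #20 on Aug 19, 1975.
Occurrences #2 through #20: 19 in total.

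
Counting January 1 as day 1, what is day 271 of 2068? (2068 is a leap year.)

27 September 2068

January has 31 days (271 − 31 = 240 remain).
February has 29 days (240 − 29 = 211 remain).
March has 31 days (211 − 31 = 180 remain).
April has 30 days (180 − 30 = 150 remain).
May has 31 days (150 − 31 = 119 remain).
June has 30 days (119 − 30 = 89 remain).
July has 31 days (89 − 31 = 58 remain).
August has 31 days (58 − 31 = 27 remain).
27 into September → September 27.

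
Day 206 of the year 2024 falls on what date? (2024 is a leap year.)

Jul 24, 2024

Jan has 31 days (206 − 31 = 175 remain).
Feb has 29 days (175 − 29 = 146 remain).
Mar has 31 days (146 − 31 = 115 remain).
Apr has 30 days (115 − 30 = 85 remain).
May has 31 days (85 − 31 = 54 remain).
Jun has 30 days (54 − 30 = 24 remain).
24 into Jul → Jul 24.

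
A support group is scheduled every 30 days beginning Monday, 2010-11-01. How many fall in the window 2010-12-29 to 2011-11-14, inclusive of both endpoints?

11

Occurrences land 30·i days after 2010-11-01 for i = 0, 1, 2, …
2010-12-29 is 58 days after the start; 58 ÷ 30 = 1 remainder 28; since the remainder is 28, round up to i = 2. First occurrence in the window: #3 on 2010-12-31 (2×30 = 60 days in).
2011-11-14 is 378 days after the start; 378 ÷ 30 = 12 remainder 18. Last occurrence in the window: #13 on 2011-10-27.
Occurrences #3 through #13: 11 in total.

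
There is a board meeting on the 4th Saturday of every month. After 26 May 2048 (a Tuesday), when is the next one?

27 June 2048

May 2048 starts on a Friday; its first Saturday is the 2nd, so the 4th Saturday is the 23rd — 23 May 2048.
That is not after 26 May 2048, so look at June 2048.
June 2048 starts on a Monday; its first Saturday is the 6th, so the 4th Saturday is the 27th — 27 June 2048.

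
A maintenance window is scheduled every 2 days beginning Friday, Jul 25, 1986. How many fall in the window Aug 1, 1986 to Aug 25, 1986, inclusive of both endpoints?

12

Occurrences land 2·i days after Jul 25, 1986 for i = 0, 1, 2, …
Aug 1, 1986 is 7 days after the start; 7 ÷ 2 = 3 remainder 1; since the remainder is 1, round up to i = 4. First occurrence in the window: #5 on Aug 2, 1986 (4×2 = 8 days in).
Aug 25, 1986 is 31 days after the start; 31 ÷ 2 = 15 remainder 1. Last occurrence in the window: #16 on Aug 24, 1986.
Occurrences #5 through #16: 12 in total.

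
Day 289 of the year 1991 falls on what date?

Oct 16, 1991

Jan has 31 days (289 − 31 = 258 remain).
Feb has 28 days (258 − 28 = 230 remain).
Mar has 31 days (230 − 31 = 199 remain).
Apr has 30 days (199 − 30 = 169 remain).
May has 31 days (169 − 31 = 138 remain).
Jun has 30 days (138 − 30 = 108 remain).
Jul has 31 days (108 − 31 = 77 remain).
Aug has 31 days (77 − 31 = 46 remain).
Sep has 30 days (46 − 30 = 16 remain).
16 into Oct → Oct 16.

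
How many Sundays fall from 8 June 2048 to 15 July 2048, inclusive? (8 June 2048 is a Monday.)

5

8 June 2048 is a Monday; the first Sunday on or after it is 14 June 2048 (6 days later).
From 14 June 2048 to 15 July 2048: 16 + 15 = 31 days (rest of June, July).
31 ÷ 7 = 4 full weeks with remainder 3, so 4 more Sundays after the first → 5.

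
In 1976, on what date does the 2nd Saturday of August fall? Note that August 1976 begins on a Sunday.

1976-08-14

August 1976 begins on a Sunday, so the first Saturday is August 7 (6 days later).
The 2nd Saturday is 1 weeks later: 7 + 7 = 14.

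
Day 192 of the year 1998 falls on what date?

January has 31 days (192 − 31 = 161 remain).
February has 28 days (161 − 28 = 133 remain).
March has 31 days (133 − 31 = 102 remain).
April has 30 days (102 − 30 = 72 remain).
May has 31 days (72 − 31 = 41 remain).
June has 30 days (41 − 30 = 11 remain).
11 into July → July 11.

1998-07-11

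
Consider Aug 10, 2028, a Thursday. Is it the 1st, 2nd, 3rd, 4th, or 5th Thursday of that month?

2nd

Day 10 falls in week ⌈10/7⌉ of the month.
Days 1–7 hold the 1st Thursday, 8–14 the 2nd, 15–21 the 3rd, 22–28 the 4th, 29–31 the 5th.
10 is in the range for the 2nd.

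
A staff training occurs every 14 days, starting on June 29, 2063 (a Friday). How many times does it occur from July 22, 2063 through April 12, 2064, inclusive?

19

Occurrences land 14·i days after June 29, 2063 for i = 0, 1, 2, …
July 22, 2063 is 23 days after the start; 23 ÷ 14 = 1 remainder 9; since the remainder is 9, round up to i = 2. First occurrence in the window: #3 on July 27, 2063 (2×14 = 28 days in).
April 12, 2064 is 288 days after the start; 288 ÷ 14 = 20 remainder 8. Last occurrence in the window: #21 on April 4, 2064.
Occurrences #3 through #21: 19 in total.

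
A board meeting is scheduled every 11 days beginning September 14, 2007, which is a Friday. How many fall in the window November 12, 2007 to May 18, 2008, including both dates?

17

Occurrences land 11·i days after September 14, 2007 for i = 0, 1, 2, …
November 12, 2007 is 59 days after the start; 59 ÷ 11 = 5 remainder 4; since the remainder is 4, round up to i = 6. First occurrence in the window: #7 on November 19, 2007 (6×11 = 66 days in).
May 18, 2008 is 247 days after the start; 247 ÷ 11 = 22 remainder 5. Last occurrence in the window: #23 on May 13, 2008.
Occurrences #7 through #23: 17 in total.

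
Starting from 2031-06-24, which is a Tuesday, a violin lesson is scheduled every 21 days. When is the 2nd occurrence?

The 2nd occurrence is 1 interval after the first: 1 × 21 = 21 days after 2031-06-24.
June has 30 days — 6 days to the end of June leaves 15.
15 days into July → 2031-07-15.

2031-07-15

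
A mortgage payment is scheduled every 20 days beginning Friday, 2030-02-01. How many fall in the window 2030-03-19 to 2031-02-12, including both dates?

16

Occurrences land 20·i days after 2030-02-01 for i = 0, 1, 2, …
2030-03-19 is 46 days after the start; 46 ÷ 20 = 2 remainder 6; since the remainder is 6, round up to i = 3. First occurrence in the window: #4 on 2030-04-02 (3×20 = 60 days in).
2031-02-12 is 376 days after the start; 376 ÷ 20 = 18 remainder 16. Last occurrence in the window: #19 on 2031-01-27.
Occurrences #4 through #19: 16 in total.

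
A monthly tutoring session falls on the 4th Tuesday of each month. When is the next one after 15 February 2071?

24 February 2071

February 2071 starts on a Sunday; its first Tuesday is the 3rd, so the 4th Tuesday is the 24th — 24 February 2071.
24 February 2071 is after 15 February 2071, so that is the next one.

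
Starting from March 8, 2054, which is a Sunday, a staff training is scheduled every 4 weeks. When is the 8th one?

September 20, 2054

The 8th occurrence is 7 intervals after the first: 7 × 28 = 196 days after March 8, 2054.
March has 31 days — 23 days to the end of March leaves 173.
April has 30 days (143 left).
May has 31 days (112 left).
June has 30 days (82 left).
July has 31 days (51 left).
August has 31 days (20 left).
20 days into September → September 20, 2054.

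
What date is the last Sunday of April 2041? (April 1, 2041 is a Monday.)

April 2041 begins on a Monday, so the first Sunday is April 7 (6 days later).
April 2041 has 30 days. Adding weeks: 7, 14, 21, 28 — the last one ≤ 30 is the 28th.

April 28, 2041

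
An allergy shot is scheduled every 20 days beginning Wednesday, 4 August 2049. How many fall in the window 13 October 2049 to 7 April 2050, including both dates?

Occurrences land 20·i days after 4 August 2049 for i = 0, 1, 2, …
13 October 2049 is 70 days after the start; 70 ÷ 20 = 3 remainder 10; since the remainder is 10, round up to i = 4. First occurrence in the window: #5 on 23 October 2049 (4×20 = 80 days in).
7 April 2050 is 246 days after the start; 246 ÷ 20 = 12 remainder 6. Last occurrence in the window: #13 on 1 April 2050.
Occurrences #5 through #13: 9 in total.

9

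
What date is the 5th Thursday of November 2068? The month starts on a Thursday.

November 2068 begins on a Thursday, so the first Thursday is November 1.
The 5th Thursday is 4 weeks later: 1 + 28 = 29.

November 29, 2068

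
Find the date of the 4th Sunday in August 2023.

August 27, 2023

August 2023 begins on a Tuesday, so the first Sunday is August 6 (5 days later).
The 4th Sunday is 3 weeks later: 6 + 21 = 27.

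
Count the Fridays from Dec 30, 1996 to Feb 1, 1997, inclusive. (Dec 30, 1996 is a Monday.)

5

Dec 30, 1996 is a Monday; the first Friday on or after it is Jan 3, 1997 (4 days later).
From Jan 3, 1997 to Feb 1, 1997: 28 + 1 = 29 days (rest of Jan, Feb).
29 ÷ 7 = 4 full weeks with remainder 1, so 4 more Fridays after the first → 5.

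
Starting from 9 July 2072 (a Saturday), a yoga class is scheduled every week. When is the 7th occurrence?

The 7th occurrence is 6 intervals after the first: 6 × 7 = 42 days after 9 July 2072.
July has 31 days — 22 days to the end of July leaves 20.
20 days into August → 20 August 2072.

20 August 2072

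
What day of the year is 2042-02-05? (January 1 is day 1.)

Days in months before February: 31 = 31.
Plus 5 days into February → day 36.

36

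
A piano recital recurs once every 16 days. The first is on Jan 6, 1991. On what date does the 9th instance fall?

May 14, 1991

The 9th occurrence is 8 intervals after the first: 8 × 16 = 128 days after Jan 6, 1991.
Jan has 31 days — 25 days to the end of Jan leaves 103.
Feb has 28 days (75 left).
Mar has 31 days (44 left).
Apr has 30 days (14 left).
14 days into May → May 14, 1991.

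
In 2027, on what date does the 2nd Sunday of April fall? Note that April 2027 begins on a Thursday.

2027-04-11

April 2027 begins on a Thursday, so the first Sunday is April 4 (3 days later).
The 2nd Sunday is 1 weeks later: 4 + 7 = 11.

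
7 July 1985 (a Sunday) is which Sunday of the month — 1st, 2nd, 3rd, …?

1st

Day 7 falls in week ⌈7/7⌉ of the month.
Days 1–7 hold the 1st Sunday, 8–14 the 2nd, 15–21 the 3rd, 22–28 the 4th, 29–31 the 5th.
7 is in the range for the 1st.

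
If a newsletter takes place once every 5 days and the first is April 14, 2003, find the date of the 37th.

The 37th occurrence is 36 intervals after the first: 36 × 5 = 180 days after April 14, 2003.
April has 30 days — 16 days to the end of April leaves 164.
May has 31 days (133 left).
June has 30 days (103 left).
July has 31 days (72 left).
August has 31 days (41 left).
September has 30 days (11 left).
11 days into October → October 11, 2003.

October 11, 2003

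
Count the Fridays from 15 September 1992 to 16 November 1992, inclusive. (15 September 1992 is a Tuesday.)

9

15 September 1992 is a Tuesday; the first Friday on or after it is 18 September 1992 (3 days later).
From 18 September 1992 to 16 November 1992: 12 + 31 + 16 = 59 days (rest of September, October, November).
59 ÷ 7 = 8 full weeks with remainder 3, so 8 more Fridays after the first → 9.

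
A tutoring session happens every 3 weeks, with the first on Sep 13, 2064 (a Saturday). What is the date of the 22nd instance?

Nov 28, 2065

The 22nd occurrence is 21 intervals after the first: 21 × 21 = 441 days after Sep 13, 2064.
Sep has 30 days — 17 days to the end of Sep leaves 424.
From end of Sep to end of 2064 is 92 days (332 left).
Jan has 31 days (301 left).
Feb has 28 days (273 left).
Mar has 31 days (242 left).
Apr has 30 days (212 left).
May has 31 days (181 left).
Jun has 30 days (151 left).
Jul has 31 days (120 left).
Aug has 31 days (89 left).
Sep has 30 days (59 left).
Oct has 31 days (28 left).
28 days into Nov → Nov 28, 2065.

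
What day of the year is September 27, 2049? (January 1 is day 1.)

270

Days in months before September: 31 + 28 + 31 + 30 + 31 + 30 + 31 + 31 = 243.
Plus 27 days into September → day 270.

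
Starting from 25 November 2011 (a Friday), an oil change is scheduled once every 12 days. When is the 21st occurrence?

22 July 2012

The 21st occurrence is 20 intervals after the first: 20 × 12 = 240 days after 25 November 2011.
November has 30 days — 5 days to the end of November leaves 235.
December has 31 days (204 left).
January has 31 days (173 left).
February has 29 days (144 left).
March has 31 days (113 left).
April has 30 days (83 left).
May has 31 days (52 left).
June has 30 days (22 left).
22 days into July → 22 July 2012.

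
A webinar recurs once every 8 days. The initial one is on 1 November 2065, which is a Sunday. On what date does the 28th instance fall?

The 28th occurrence is 27 intervals after the first: 27 × 8 = 216 days after 1 November 2065.
November has 30 days — 29 days to the end of November leaves 187.
December has 31 days (156 left).
January has 31 days (125 left).
February has 28 days (97 left).
March has 31 days (66 left).
April has 30 days (36 left).
May has 31 days (5 left).
5 days into June → 5 June 2066.

5 June 2066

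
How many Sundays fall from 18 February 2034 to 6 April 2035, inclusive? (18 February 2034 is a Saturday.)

59

18 February 2034 is a Saturday; the first Sunday on or after it is 19 February 2034 (1 day later).
From 19 February 2034 to 6 April 2035: 315 + 96 = 411 days (rest of 2034, to 6 April 2035 in 2035).
411 ÷ 7 = 58 full weeks with remainder 5, so 58 more Sundays after the first → 59.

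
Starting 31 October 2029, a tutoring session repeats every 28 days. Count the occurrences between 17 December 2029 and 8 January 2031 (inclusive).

Occurrences land 28·i days after 31 October 2029 for i = 0, 1, 2, …
17 December 2029 is 47 days after the start; 47 ÷ 28 = 1 remainder 19; since the remainder is 19, round up to i = 2. First occurrence in the window: #3 on 26 December 2029 (2×28 = 56 days in).
8 January 2031 is 434 days after the start; 434 ÷ 28 = 15 remainder 14. Last occurrence in the window: #16 on 25 December 2030.
Occurrences #3 through #16: 14 in total.

14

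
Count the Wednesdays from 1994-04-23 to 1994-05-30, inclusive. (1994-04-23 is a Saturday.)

5

1994-04-23 is a Saturday; the first Wednesday on or after it is 1994-04-27 (4 days later).
From 1994-04-27 to 1994-05-30: 3 + 30 = 33 days (rest of April, May).
33 ÷ 7 = 4 full weeks with remainder 5, so 4 more Wednesdays after the first → 5.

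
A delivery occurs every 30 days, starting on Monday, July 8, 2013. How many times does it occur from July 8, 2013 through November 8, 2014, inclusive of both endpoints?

Occurrences land 30·i days after July 8, 2013 for i = 0, 1, 2, …
The window opens on the start date, so the first occurrence inside is #1 on July 8, 2013.
November 8, 2014 is 488 days after the start; 488 ÷ 30 = 16 remainder 8. Last occurrence in the window: #17 on October 31, 2014.
Occurrences #1 through #17: 17 in total.

17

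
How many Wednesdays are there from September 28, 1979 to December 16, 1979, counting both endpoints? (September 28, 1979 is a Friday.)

September 28, 1979 is a Friday; the first Wednesday on or after it is October 3, 1979 (5 days later).
From October 3, 1979 to December 16, 1979: 28 + 30 + 16 = 74 days (rest of October, November, December).
74 ÷ 7 = 10 full weeks with remainder 4, so 10 more Wednesdays after the first → 11.

11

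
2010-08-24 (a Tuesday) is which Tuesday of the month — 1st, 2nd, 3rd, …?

Day 24 falls in week ⌈24/7⌉ of the month.
Days 1–7 hold the 1st Tuesday, 8–14 the 2nd, 15–21 the 3rd, 22–28 the 4th, 29–31 the 5th.
24 is in the range for the 4th.

4th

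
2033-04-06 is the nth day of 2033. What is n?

96

Days in months before April: 31 + 28 + 31 = 90.
Plus 6 days into April → day 96.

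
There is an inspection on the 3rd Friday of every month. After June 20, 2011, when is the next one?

June 2011 starts on a Wednesday; its first Friday is the 3rd, so the 3rd Friday is the 17th — June 17, 2011.
That is not after June 20, 2011, so look at July 2011.
July 2011 starts on a Friday; its first Friday is the 1st, so the 3rd Friday is the 15th — July 15, 2011.

July 15, 2011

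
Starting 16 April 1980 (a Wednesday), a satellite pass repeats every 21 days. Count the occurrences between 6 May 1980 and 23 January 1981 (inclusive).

Occurrences land 21·i days after 16 April 1980 for i = 0, 1, 2, …
6 May 1980 is 20 days after the start; 20 ÷ 21 = 0 remainder 20; since the remainder is 20, round up to i = 1. First occurrence in the window: #2 on 7 May 1980 (1×21 = 21 days in).
23 January 1981 is 282 days after the start; 282 ÷ 21 = 13 remainder 9. Last occurrence in the window: #14 on 14 January 1981.
Occurrences #2 through #14: 13 in total.

13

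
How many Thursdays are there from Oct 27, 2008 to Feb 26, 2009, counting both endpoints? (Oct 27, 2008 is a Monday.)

Oct 27, 2008 is a Monday; the first Thursday on or after it is Oct 30, 2008 (3 days later).
From Oct 30, 2008 to Feb 26, 2009: 1 + 30 + 31 + 31 + 26 = 119 days (rest of Oct, Nov, Dec, Jan, Feb).
119 ÷ 7 = 17 full weeks with remainder 0, so 17 more Thursdays after the first → 18.

18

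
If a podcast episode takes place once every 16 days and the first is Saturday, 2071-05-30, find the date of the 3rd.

2071-07-01

The 3rd occurrence is 2 intervals after the first: 2 × 16 = 32 days after 2071-05-30.
May has 31 days — 1 day to the end of May leaves 31.
June has 30 days (1 left).
1 day into July → 2071-07-01.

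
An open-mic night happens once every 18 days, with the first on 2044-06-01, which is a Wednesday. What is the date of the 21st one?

The 21st occurrence is 20 intervals after the first: 20 × 18 = 360 days after 2044-06-01.
June has 30 days — 29 days to the end of June leaves 331.
July has 31 days (300 left).
August has 31 days (269 left).
September has 30 days (239 left).
October has 31 days (208 left).
November has 30 days (178 left).
December has 31 days (147 left).
January has 31 days (116 left).
February has 28 days (88 left).
March has 31 days (57 left).
April has 30 days (27 left).
27 days into May → 2045-05-27.

2045-05-27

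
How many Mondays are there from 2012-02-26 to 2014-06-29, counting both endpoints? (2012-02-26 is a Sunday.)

2012-02-26 is a Sunday; the first Monday on or after it is 2012-02-27 (1 day later).
From 2012-02-27 to 2014-06-29: 308 + 365 + 180 = 853 days (rest of 2012, 2013, to 2014-06-29 in 2014).
853 ÷ 7 = 121 full weeks with remainder 6, so 121 more Mondays after the first → 122.

122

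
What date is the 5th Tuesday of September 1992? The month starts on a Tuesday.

September 1992 begins on a Tuesday, so the first Tuesday is September 1.
The 5th Tuesday is 4 weeks later: 1 + 28 = 29.

1992-09-29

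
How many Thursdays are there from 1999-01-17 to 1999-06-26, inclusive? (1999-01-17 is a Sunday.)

1999-01-17 is a Sunday; the first Thursday on or after it is 1999-01-21 (4 days later).
From 1999-01-21 to 1999-06-26: 10 + 28 + 31 + 30 + 31 + 26 = 156 days (rest of January, February, March, April, May, June).
156 ÷ 7 = 22 full weeks with remainder 2, so 22 more Thursdays after the first → 23.

23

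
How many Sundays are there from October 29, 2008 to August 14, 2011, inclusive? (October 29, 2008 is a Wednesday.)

October 29, 2008 is a Wednesday; the first Sunday on or after it is November 2, 2008 (4 days later).
From November 2, 2008 to August 14, 2011: 59 + 365 + 365 + 226 = 1015 days (rest of 2008, 2009, 2010, to August 14, 2011 in 2011).
1015 ÷ 7 = 145 full weeks with remainder 0, so 145 more Sundays after the first → 146.

146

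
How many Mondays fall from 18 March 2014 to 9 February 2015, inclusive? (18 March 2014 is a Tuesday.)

47

18 March 2014 is a Tuesday; the first Monday on or after it is 24 March 2014 (6 days later).
From 24 March 2014 to 9 February 2015: 282 + 40 = 322 days (rest of 2014, to 9 February 2015 in 2015).
322 ÷ 7 = 46 full weeks with remainder 0, so 46 more Mondays after the first → 47.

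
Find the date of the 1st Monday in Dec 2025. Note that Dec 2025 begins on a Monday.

Dec 1, 2025

Dec 2025 begins on a Monday, so the first Monday is Dec 1.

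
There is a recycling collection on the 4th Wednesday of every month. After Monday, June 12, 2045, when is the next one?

June 2045 starts on a Thursday; its first Wednesday is the 7th, so the 4th Wednesday is the 28th — June 28, 2045.
June 28, 2045 is after June 12, 2045, so that is the next one.

June 28, 2045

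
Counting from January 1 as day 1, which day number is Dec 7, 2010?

341

Days in months before Dec: 31 + 28 + 31 + 30 + 31 + 30 + 31 + 31 + 30 + 31 + 30 = 334.
Plus 7 days into Dec → day 341.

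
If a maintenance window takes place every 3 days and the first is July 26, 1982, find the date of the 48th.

The 48th occurrence is 47 intervals after the first: 47 × 3 = 141 days after July 26, 1982.
July has 31 days — 5 days to the end of July leaves 136.
August has 31 days (105 left).
September has 30 days (75 left).
October has 31 days (44 left).
November has 30 days (14 left).
14 days into December → December 14, 1982.

December 14, 1982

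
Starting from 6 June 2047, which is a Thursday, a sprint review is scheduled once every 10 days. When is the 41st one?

10 July 2048

The 41st occurrence is 40 intervals after the first: 40 × 10 = 400 days after 6 June 2047.
June has 30 days — 24 days to the end of June leaves 376.
July has 31 days (345 left).
August has 31 days (314 left).
September has 30 days (284 left).
October has 31 days (253 left).
November has 30 days (223 left).
December has 31 days (192 left).
January has 31 days (161 left).
February has 29 days (132 left).
March has 31 days (101 left).
April has 30 days (71 left).
May has 31 days (40 left).
June has 30 days (10 left).
10 days into July → 10 July 2048.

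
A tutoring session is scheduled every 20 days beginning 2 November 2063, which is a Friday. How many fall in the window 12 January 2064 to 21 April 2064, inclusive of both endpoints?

5

Occurrences land 20·i days after 2 November 2063 for i = 0, 1, 2, …
12 January 2064 is 71 days after the start; 71 ÷ 20 = 3 remainder 11; since the remainder is 11, round up to i = 4. First occurrence in the window: #5 on 21 January 2064 (4×20 = 80 days in).
21 April 2064 is 171 days after the start; 171 ÷ 20 = 8 remainder 11. Last occurrence in the window: #9 on 10 April 2064.
Occurrences #5 through #9: 5 in total.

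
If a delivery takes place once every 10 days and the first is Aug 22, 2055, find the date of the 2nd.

The 2nd occurrence is 1 interval after the first: 1 × 10 = 10 days after Aug 22, 2055.
Aug has 31 days — 9 days to the end of Aug leaves 1.
1 day into Sep → Sep 1, 2055.

Sep 1, 2055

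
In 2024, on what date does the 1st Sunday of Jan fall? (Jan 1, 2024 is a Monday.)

Jan 2024 begins on a Monday, so the first Sunday is Jan 7 (6 days later).

Jan 7, 2024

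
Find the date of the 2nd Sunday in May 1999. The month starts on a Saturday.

9 May 1999

May 1999 begins on a Saturday, so the first Sunday is May 2 (1 day later).
The 2nd Sunday is 1 weeks later: 2 + 7 = 9.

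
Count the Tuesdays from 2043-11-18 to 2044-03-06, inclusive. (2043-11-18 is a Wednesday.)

2043-11-18 is a Wednesday; the first Tuesday on or after it is 2043-11-24 (6 days later).
From 2043-11-24 to 2044-03-06: 6 + 31 + 31 + 29 + 6 = 103 days (rest of November, December, January, February, March).
103 ÷ 7 = 14 full weeks with remainder 5, so 14 more Tuesdays after the first → 15.

15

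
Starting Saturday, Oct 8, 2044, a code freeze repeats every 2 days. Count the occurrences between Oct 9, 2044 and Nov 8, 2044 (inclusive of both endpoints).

Occurrences land 2·i days after Oct 8, 2044 for i = 0, 1, 2, …
Oct 9, 2044 is 1 day after the start; 1 ÷ 2 = 0 remainder 1; since the remainder is 1, round up to i = 1. First occurrence in the window: #2 on Oct 10, 2044 (1×2 = 2 days in).
Nov 8, 2044 is 31 days after the start; 31 ÷ 2 = 15 remainder 1. Last occurrence in the window: #16 on Nov 7, 2044.
Occurrences #2 through #16: 15 in total.

15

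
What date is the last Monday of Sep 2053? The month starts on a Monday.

Sep 29, 2053

Sep 2053 begins on a Monday, so the first Monday is Sep 1.
Sep 2053 has 30 days. Adding weeks: 1, 8, 15, 22, 29 — the last one ≤ 30 is the 29th.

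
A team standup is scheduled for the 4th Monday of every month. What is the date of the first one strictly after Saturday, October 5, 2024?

October 28, 2024

October 2024 starts on a Tuesday; its first Monday is the 7th, so the 4th Monday is the 28th — October 28, 2024.
October 28, 2024 is after October 5, 2024, so that is the next one.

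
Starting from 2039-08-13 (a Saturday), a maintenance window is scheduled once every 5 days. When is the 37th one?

The 37th occurrence is 36 intervals after the first: 36 × 5 = 180 days after 2039-08-13.
August has 31 days — 18 days to the end of August leaves 162.
September has 30 days (132 left).
October has 31 days (101 left).
November has 30 days (71 left).
December has 31 days (40 left).
January has 31 days (9 left).
9 days into February → 2040-02-09.

2040-02-09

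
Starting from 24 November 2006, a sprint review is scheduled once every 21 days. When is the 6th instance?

The 6th occurrence is 5 intervals after the first: 5 × 21 = 105 days after 24 November 2006.
November has 30 days — 6 days to the end of November leaves 99.
December has 31 days (68 left).
January has 31 days (37 left).
February has 28 days (9 left).
9 days into March → 9 March 2007.

9 March 2007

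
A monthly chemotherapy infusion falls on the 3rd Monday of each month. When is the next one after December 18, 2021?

December 2021 starts on a Wednesday; its first Monday is the 6th, so the 3rd Monday is the 20th — December 20, 2021.
December 20, 2021 is after December 18, 2021, so that is the next one.

December 20, 2021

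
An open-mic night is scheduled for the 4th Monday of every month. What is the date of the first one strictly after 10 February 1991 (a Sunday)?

February 1991 starts on a Friday; its first Monday is the 4th, so the 4th Monday is the 25th — 25 February 1991.
25 February 1991 is after 10 February 1991, so that is the next one.

25 February 1991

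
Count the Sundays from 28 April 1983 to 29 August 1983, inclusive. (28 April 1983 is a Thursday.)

28 April 1983 is a Thursday; the first Sunday on or after it is 1 May 1983 (3 days later).
From 1 May 1983 to 29 August 1983: 30 + 30 + 31 + 29 = 120 days (rest of May, June, July, August).
120 ÷ 7 = 17 full weeks with remainder 1, so 17 more Sundays after the first → 18.

18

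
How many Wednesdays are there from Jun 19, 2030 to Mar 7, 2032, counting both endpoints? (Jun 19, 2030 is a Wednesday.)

Jun 19, 2030 is a Wednesday; the first Wednesday on or after it is Jun 19, 2030.
From Jun 19, 2030 to Mar 7, 2032: 195 + 365 + 67 = 627 days (rest of 2030, 2031, to Mar 7, 2032 in 2032).
627 ÷ 7 = 89 full weeks with remainder 4, so 89 more Wednesdays after the first → 90.

90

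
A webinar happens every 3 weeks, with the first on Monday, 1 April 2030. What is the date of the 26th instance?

8 September 2031

The 26th occurrence is 25 intervals after the first: 25 × 21 = 525 days after 1 April 2030.
April has 30 days — 29 days to the end of April leaves 496.
From end of April to end of 2030 is 245 days (251 left).
January has 31 days (220 left).
February has 28 days (192 left).
March has 31 days (161 left).
April has 30 days (131 left).
May has 31 days (100 left).
June has 30 days (70 left).
July has 31 days (39 left).
August has 31 days (8 left).
8 days into September → 8 September 2031.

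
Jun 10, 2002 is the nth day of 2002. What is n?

Days in months before Jun: 31 + 28 + 31 + 30 + 31 = 151.
Plus 10 days into Jun → day 161.

161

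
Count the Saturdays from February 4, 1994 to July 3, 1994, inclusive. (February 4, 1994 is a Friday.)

February 4, 1994 is a Friday; the first Saturday on or after it is February 5, 1994 (1 day later).
From February 5, 1994 to July 3, 1994: 23 + 31 + 30 + 31 + 30 + 3 = 148 days (rest of February, March, April, May, June, July).
148 ÷ 7 = 21 full weeks with remainder 1, so 21 more Saturdays after the first → 22.

22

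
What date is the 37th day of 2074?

Feb 6, 2074

Jan has 31 days (37 − 31 = 6 remain).
6 into Feb → Feb 6.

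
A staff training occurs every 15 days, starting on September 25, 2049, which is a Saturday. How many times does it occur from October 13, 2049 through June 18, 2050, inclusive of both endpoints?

16

Occurrences land 15·i days after September 25, 2049 for i = 0, 1, 2, …
October 13, 2049 is 18 days after the start; 18 ÷ 15 = 1 remainder 3; since the remainder is 3, round up to i = 2. First occurrence in the window: #3 on October 25, 2049 (2×15 = 30 days in).
June 18, 2050 is 266 days after the start; 266 ÷ 15 = 17 remainder 11. Last occurrence in the window: #18 on June 7, 2050.
Occurrences #3 through #18: 16 in total.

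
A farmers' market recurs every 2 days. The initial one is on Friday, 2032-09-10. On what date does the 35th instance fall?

The 35th occurrence is 34 intervals after the first: 34 × 2 = 68 days after 2032-09-10.
September has 30 days — 20 days to the end of September leaves 48.
October has 31 days (17 left).
17 days into November → 2032-11-17.

2032-11-17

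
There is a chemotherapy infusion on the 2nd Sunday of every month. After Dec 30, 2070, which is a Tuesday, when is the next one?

Jan 11, 2071

Dec 2070 starts on a Monday; its first Sunday is the 7th, so the 2nd Sunday is the 14th — Dec 14, 2070.
That is not after Dec 30, 2070, so look at Jan 2071.
Jan 2071 starts on a Thursday; its first Sunday is the 4th, so the 2nd Sunday is the 11th — Jan 11, 2071.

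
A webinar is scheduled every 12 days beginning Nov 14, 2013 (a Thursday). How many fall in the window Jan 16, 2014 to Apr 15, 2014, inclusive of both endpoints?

Occurrences land 12·i days after Nov 14, 2013 for i = 0, 1, 2, …
Jan 16, 2014 is 63 days after the start; 63 ÷ 12 = 5 remainder 3; since the remainder is 3, round up to i = 6. First occurrence in the window: #7 on Jan 25, 2014 (6×12 = 72 days in).
Apr 15, 2014 is 152 days after the start; 152 ÷ 12 = 12 remainder 8. Last occurrence in the window: #13 on Apr 7, 2014.
Occurrences #7 through #13: 7 in total.

7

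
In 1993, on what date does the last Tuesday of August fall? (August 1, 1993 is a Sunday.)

August 31, 1993

August 1993 begins on a Sunday, so the first Tuesday is August 3 (2 days later).
August 1993 has 31 days. Adding weeks: 3, 10, 17, 24, 31 — the last one ≤ 31 is the 31st.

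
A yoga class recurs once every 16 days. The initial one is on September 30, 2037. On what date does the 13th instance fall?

The 13th occurrence is 12 intervals after the first: 12 × 16 = 192 days after September 30, 2037.
September has 30 days — 0 days to the end of September leaves 192.
October has 31 days (161 left).
November has 30 days (131 left).
December has 31 days (100 left).
January has 31 days (69 left).
February has 28 days (41 left).
March has 31 days (10 left).
10 days into April → April 10, 2038.

April 10, 2038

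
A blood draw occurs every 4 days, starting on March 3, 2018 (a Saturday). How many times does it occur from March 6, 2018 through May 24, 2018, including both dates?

Occurrences land 4·i days after March 3, 2018 for i = 0, 1, 2, …
March 6, 2018 is 3 days after the start; 3 ÷ 4 = 0 remainder 3; since the remainder is 3, round up to i = 1. First occurrence in the window: #2 on March 7, 2018 (1×4 = 4 days in).
May 24, 2018 is 82 days after the start; 82 ÷ 4 = 20 remainder 2. Last occurrence in the window: #21 on May 22, 2018.
Occurrences #2 through #21: 20 in total.

20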